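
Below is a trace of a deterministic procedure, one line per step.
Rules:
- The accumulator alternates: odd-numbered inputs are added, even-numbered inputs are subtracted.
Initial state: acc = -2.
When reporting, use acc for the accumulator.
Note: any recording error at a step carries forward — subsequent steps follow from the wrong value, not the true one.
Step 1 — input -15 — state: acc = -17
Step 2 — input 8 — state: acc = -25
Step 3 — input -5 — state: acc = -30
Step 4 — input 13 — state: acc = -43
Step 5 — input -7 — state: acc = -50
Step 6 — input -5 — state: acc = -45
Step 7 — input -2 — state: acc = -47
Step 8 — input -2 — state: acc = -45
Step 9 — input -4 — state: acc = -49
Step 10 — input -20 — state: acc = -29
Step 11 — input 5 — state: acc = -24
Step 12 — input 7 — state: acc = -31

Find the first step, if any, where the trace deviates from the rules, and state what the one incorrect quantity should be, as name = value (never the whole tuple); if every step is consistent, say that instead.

no error

1. acc = -2 + -15 = -17 (verified)
2. acc = -17 - 8 = -25 (same as recorded)
3. acc = -25 + -5 = -30 (same as recorded)
4. acc = -30 - 13 = -43 (checks out)
5. acc = -43 + -7 = -50 (in agreement)
6. acc = -50 - -5 = -45 (same as recorded)
7. acc = -45 + -2 = -47 (verified)
8. acc = -47 - -2 = -45 (no discrepancy)
9. acc = -45 + -4 = -49 (exactly as logged)
10. acc = -49 - -20 = -29 (checks out)
11. acc = -29 + 5 = -24 (matches)
12. acc = -24 - 7 = -31 (in agreement)
All entries verified; no error found.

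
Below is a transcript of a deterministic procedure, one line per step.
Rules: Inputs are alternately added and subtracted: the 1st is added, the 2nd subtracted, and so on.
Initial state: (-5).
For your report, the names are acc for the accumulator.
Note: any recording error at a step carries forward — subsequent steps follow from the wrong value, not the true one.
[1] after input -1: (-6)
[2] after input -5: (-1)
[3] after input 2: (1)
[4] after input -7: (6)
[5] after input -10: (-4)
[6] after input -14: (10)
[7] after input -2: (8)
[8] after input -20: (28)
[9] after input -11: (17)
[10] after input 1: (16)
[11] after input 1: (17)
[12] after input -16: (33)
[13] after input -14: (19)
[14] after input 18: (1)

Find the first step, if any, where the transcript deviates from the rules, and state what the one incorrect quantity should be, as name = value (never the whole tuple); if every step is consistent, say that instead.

step 4, acc = 8

1. acc = -5 + -1 = -6 (in agreement)
2. acc = -6 - -5 = -1 (exactly as logged)
3. acc = -1 + 2 = 1 (consistent with the transcript)
4. acc = 1 - -7 = 8 (first mismatch against the transcript)
So the first discrepancy is step 4, where the right value is acc = 8.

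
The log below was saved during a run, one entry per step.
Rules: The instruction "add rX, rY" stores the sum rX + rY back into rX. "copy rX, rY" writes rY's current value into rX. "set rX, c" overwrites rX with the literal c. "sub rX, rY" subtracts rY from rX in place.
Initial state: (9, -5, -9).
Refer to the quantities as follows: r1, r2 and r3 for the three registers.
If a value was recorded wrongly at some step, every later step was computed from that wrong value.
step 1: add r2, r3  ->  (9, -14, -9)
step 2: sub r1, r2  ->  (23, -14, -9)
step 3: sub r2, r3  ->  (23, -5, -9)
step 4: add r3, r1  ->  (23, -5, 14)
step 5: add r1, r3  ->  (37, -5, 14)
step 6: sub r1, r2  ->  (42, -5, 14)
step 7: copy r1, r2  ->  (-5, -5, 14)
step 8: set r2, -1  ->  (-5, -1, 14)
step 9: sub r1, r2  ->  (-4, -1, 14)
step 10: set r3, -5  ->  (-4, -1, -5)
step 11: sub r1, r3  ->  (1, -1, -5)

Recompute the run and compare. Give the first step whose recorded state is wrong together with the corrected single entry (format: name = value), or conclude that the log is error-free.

Recomputing the run from the initial state:
step 1: r1 = 9, r2 = -14, r3 = -9
step 2: r1 = 23, r2 = -14, r3 = -9
step 3: r1 = 23, r2 = -5, r3 = -9
step 4: r1 = 23, r2 = -5, r3 = 14
step 5: r1 = 37, r2 = -5, r3 = 14
step 6: r1 = 42, r2 = -5, r3 = 14
step 7: r1 = -5, r2 = -5, r3 = 14
step 8: r1 = -5, r2 = -1, r3 = 14
step 9: r1 = -4, r2 = -1, r3 = 14
step 10: r1 = -4, r2 = -1, r3 = -5
step 11: r1 = 1, r2 = -1, r3 = -5
This matches the log at every step.

no error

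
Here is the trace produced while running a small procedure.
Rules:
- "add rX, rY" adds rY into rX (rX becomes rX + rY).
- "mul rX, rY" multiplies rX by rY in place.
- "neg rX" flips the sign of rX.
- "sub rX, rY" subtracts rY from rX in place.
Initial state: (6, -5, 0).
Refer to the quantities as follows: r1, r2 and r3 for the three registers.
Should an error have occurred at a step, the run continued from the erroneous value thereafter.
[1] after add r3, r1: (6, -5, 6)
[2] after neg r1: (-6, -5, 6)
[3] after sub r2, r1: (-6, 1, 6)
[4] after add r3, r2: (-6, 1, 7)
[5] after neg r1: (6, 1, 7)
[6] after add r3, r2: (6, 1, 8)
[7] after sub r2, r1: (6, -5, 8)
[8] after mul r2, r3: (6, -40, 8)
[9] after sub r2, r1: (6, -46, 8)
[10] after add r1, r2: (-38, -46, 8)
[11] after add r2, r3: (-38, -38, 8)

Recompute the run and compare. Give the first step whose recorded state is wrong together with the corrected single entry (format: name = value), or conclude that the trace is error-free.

step 1: r3 = 0 + 6 = 6 -> no discrepancy
step 2: r1 = -(6) = -6 -> exactly as logged
step 3: r2 = -5 - -6 = 1 -> agrees with the trace
step 4: r3 = 6 + 1 = 7 -> in agreement
step 5: r1 = -(-6) = 6 -> no discrepancy
step 6: r3 = 7 + 1 = 8 -> verified
step 7: r2 = 1 - 6 = -5 -> matches
step 8: r2 = -5 * 8 = -40 -> exactly as logged
step 9: r2 = -40 - 6 = -46 -> confirmed correct
step 10: r1 = 6 + -46 = -40 -> the recorded entry deviates here
That makes step 10 the first incorrect line — r1 = -40 is what it should show.

step 10, r1 = -40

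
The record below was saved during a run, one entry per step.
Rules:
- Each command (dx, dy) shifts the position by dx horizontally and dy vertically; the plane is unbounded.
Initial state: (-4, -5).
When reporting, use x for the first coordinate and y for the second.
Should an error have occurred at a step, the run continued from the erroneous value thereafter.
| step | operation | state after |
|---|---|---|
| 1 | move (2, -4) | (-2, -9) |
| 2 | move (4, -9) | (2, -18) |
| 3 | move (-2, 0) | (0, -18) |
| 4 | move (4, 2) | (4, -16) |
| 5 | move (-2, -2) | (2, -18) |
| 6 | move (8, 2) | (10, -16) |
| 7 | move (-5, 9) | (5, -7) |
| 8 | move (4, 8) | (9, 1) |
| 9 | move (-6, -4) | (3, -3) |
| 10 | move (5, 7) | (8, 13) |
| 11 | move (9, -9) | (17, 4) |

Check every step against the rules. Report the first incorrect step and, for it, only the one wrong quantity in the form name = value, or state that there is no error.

step 10, y = 4

Recomputing the run from the initial state:
step 1: x = -2, y = -9
step 2: x = 2, y = -18
step 3: x = 0, y = -18
step 4: x = 4, y = -16
step 5: x = 2, y = -18
step 6: x = 10, y = -16
step 7: x = 5, y = -7
step 8: x = 9, y = 1
step 9: x = 3, y = -3
step 10: x = 8, y = 4
step 11: x = 17, y = -5
The first disagreement with the record is at step 10, where the value should be y = 4.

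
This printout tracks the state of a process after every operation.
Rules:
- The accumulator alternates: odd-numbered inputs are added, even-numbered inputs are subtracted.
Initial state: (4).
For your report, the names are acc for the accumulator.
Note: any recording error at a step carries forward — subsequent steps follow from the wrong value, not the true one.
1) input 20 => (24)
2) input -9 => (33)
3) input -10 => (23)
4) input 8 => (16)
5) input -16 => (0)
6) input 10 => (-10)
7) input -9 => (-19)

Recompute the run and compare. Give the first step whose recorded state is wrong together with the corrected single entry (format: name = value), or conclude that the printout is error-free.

Recomputing the run from the initial state:
step 1: acc = 24
step 2: acc = 33
step 3: acc = 23
step 4: acc = 15
step 5: acc = -1
step 6: acc = -11
step 7: acc = -20
The first disagreement with the printout is at step 4, where the value should be acc = 15.

step 4, acc = 15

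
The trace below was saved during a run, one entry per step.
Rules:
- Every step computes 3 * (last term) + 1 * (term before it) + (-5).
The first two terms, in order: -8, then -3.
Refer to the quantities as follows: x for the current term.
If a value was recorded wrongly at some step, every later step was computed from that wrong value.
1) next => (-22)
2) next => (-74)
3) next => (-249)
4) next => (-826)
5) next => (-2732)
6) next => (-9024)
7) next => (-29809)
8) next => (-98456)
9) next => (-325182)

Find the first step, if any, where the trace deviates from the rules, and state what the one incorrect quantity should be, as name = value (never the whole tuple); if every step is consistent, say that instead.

1. x = 3*(-3) + (1)*(-8) + (-5) = -22 (in agreement)
2. x = 3*(-22) + (1)*(-3) + (-5) = -74 (no discrepancy)
3. x = 3*(-74) + (1)*(-22) + (-5) = -249 (checks out)
4. x = 3*(-249) + (1)*(-74) + (-5) = -826 (verified)
5. x = 3*(-826) + (1)*(-249) + (-5) = -2732 (same as recorded)
6. x = 3*(-2732) + (1)*(-826) + (-5) = -9027 (a discrepancy with the trace)
Step 6 is the first one off; corrected, x = -9027.

step 6, x = -9027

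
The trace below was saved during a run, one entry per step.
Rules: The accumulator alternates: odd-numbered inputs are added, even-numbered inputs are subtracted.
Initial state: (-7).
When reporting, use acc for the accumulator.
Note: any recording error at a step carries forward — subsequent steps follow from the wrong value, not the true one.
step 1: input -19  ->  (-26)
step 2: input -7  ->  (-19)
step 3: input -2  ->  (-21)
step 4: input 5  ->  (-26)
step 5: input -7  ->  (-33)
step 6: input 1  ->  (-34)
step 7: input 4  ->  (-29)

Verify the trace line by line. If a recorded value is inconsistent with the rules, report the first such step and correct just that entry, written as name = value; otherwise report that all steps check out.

step 7, acc = -30

Recomputing the run from the initial state:
step 1: acc = -26
step 2: acc = -19
step 3: acc = -21
step 4: acc = -26
step 5: acc = -33
step 6: acc = -34
step 7: acc = -30
The first disagreement with the trace is at step 7, where the value should be acc = -30.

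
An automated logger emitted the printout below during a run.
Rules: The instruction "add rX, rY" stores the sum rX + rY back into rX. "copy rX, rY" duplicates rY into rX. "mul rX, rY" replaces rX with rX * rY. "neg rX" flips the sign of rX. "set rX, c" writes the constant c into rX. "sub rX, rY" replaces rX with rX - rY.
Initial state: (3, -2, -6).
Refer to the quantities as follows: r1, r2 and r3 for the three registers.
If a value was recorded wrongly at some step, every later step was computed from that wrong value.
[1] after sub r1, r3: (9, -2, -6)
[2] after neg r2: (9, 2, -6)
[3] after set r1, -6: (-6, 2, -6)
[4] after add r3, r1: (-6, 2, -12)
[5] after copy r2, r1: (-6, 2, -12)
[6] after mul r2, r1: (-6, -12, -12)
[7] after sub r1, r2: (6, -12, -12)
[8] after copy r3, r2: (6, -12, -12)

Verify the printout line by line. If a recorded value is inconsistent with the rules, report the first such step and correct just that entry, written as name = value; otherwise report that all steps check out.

step 5, r2 = -6

Recomputing the run from the initial state:
step 1: r1 = 9, r2 = -2, r3 = -6
step 2: r1 = 9, r2 = 2, r3 = -6
step 3: r1 = -6, r2 = 2, r3 = -6
step 4: r1 = -6, r2 = 2, r3 = -12
step 5: r1 = -6, r2 = -6, r3 = -12
step 6: r1 = -6, r2 = 36, r3 = -12
step 7: r1 = -42, r2 = 36, r3 = -12
step 8: r1 = -42, r2 = 36, r3 = 36
The first disagreement with the printout is at step 5, where the value should be r2 = -6.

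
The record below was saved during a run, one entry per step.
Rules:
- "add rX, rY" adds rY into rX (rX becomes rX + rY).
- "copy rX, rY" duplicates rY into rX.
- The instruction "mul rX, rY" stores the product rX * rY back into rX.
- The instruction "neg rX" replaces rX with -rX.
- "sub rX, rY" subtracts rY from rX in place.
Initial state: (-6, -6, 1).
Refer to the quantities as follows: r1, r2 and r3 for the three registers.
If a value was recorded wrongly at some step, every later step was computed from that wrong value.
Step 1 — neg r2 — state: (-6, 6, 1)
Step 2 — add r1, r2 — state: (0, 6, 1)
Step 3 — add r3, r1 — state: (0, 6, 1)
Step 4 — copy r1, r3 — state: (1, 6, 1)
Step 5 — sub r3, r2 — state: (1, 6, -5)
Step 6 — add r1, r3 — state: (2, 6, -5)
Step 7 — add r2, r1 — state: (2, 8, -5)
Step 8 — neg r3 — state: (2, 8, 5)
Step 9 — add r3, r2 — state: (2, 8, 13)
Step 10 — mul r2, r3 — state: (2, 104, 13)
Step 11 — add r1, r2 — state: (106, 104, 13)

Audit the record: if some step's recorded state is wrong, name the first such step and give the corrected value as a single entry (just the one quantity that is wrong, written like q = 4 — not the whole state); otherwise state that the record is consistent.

step 6, r1 = -4

1. r2 = -(-6) = 6 (same as recorded)
2. r1 = -6 + 6 = 0 (checks out)
3. r3 = 1 + 0 = 1 (verified)
4. r1 = 1 (consistent with the record)
5. r3 = 1 - 6 = -5 (same as recorded)
6. r1 = 1 + -5 = -4 (not what was recorded)
So the first discrepancy is step 6, where the right value is r1 = -4.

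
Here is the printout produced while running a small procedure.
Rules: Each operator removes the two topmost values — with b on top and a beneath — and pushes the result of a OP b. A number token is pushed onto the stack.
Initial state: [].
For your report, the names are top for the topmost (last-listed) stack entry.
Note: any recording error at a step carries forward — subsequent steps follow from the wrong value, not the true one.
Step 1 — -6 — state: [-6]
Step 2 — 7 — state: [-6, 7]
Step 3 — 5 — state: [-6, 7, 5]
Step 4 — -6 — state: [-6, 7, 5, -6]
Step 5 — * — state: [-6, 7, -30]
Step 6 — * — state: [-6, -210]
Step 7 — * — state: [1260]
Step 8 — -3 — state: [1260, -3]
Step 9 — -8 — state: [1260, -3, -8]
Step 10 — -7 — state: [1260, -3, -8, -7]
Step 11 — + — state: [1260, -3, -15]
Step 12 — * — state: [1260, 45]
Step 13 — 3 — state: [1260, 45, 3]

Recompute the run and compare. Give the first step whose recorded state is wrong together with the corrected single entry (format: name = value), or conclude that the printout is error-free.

Step 1: push -6: top = -6 — exactly as logged.
Step 2: push 7: top = 7 — exactly as logged.
Step 3: push 5: top = 5 — agrees with the printout.
Step 4: push -6: top = -6 — no discrepancy.
Step 5: 5 * -6 = -30 — matches.
Step 6: 7 * -30 = -210 — no discrepancy.
Step 7: -6 * -210 = 1260 — exactly as logged.
Step 8: push -3: top = -3 — agrees with the printout.
Step 9: push -8: top = -8 — agrees with the printout.
Step 10: push -7: top = -7 — verified.
Step 11: -8 + -7 = -15 — checks out.
Step 12: -3 * -15 = 45 — no discrepancy.
Step 13: push 3: top = 3 — confirmed correct.
No step deviates from the rules.

no error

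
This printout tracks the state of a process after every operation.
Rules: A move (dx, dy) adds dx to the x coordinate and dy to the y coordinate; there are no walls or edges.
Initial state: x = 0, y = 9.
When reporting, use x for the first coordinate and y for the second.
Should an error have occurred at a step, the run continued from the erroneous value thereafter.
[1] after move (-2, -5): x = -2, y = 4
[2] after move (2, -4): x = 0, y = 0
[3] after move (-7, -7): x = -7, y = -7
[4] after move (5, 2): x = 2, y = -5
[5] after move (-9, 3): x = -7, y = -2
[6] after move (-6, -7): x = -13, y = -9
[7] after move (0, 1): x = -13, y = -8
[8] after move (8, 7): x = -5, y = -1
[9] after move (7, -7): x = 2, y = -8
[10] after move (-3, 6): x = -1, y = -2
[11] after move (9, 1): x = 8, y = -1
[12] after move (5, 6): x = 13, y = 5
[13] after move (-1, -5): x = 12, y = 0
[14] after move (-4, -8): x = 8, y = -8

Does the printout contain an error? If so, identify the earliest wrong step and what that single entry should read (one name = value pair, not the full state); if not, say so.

step 4, x = -2

Recomputing the run from the initial state:
step 1: x = -2, y = 4
step 2: x = 0, y = 0
step 3: x = -7, y = -7
step 4: x = -2, y = -5
step 5: x = -11, y = -2
step 6: x = -17, y = -9
step 7: x = -17, y = -8
step 8: x = -9, y = -1
step 9: x = -2, y = -8
step 10: x = -5, y = -2
step 11: x = 4, y = -1
step 12: x = 9, y = 5
step 13: x = 8, y = 0
step 14: x = 4, y = -8
The first disagreement with the printout is at step 4, where the value should be x = -2.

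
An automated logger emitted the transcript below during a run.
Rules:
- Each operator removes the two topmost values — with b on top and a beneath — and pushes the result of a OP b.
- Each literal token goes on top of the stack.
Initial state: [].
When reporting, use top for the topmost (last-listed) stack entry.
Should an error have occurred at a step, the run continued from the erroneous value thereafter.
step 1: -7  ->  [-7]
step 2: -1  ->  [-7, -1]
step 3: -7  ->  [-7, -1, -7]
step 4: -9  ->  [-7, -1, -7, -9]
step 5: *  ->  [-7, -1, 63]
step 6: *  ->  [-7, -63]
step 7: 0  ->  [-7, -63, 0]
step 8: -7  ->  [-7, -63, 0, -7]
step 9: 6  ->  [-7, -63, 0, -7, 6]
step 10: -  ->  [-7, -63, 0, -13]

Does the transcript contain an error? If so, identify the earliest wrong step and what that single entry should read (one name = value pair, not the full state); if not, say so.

step 1: push -7: top = -7 -> no discrepancy
step 2: push -1: top = -1 -> checks out
step 3: push -7: top = -7 -> consistent with the transcript
step 4: push -9: top = -9 -> verified
step 5: -7 * -9 = 63 -> same as recorded
step 6: -1 * 63 = -63 -> matches
step 7: push 0: top = 0 -> confirmed correct
step 8: push -7: top = -7 -> exactly as logged
step 9: push 6: top = 6 -> checks out
step 10: -7 - 6 = -13 -> confirmed correct
Each recorded entry agrees with the recomputation.

no error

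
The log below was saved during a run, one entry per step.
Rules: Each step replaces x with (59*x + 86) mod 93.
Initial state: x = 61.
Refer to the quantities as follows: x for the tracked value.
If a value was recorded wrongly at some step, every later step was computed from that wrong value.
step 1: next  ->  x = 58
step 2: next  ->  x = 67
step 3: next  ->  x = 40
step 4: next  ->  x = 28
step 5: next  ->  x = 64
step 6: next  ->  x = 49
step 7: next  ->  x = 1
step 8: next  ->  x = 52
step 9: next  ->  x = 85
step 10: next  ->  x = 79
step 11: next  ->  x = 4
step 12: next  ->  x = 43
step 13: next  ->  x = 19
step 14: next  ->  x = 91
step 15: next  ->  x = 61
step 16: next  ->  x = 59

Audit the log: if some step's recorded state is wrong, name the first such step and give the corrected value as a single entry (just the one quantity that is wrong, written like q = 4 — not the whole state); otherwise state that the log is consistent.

step 16, x = 58

Recomputing the run from the initial state:
step 1: x = 58
step 2: x = 67
step 3: x = 40
step 4: x = 28
step 5: x = 64
step 6: x = 49
step 7: x = 1
step 8: x = 52
step 9: x = 85
step 10: x = 79
step 11: x = 4
step 12: x = 43
step 13: x = 19
step 14: x = 91
step 15: x = 61
step 16: x = 58
The first disagreement with the log is at step 16, where the value should be x = 58.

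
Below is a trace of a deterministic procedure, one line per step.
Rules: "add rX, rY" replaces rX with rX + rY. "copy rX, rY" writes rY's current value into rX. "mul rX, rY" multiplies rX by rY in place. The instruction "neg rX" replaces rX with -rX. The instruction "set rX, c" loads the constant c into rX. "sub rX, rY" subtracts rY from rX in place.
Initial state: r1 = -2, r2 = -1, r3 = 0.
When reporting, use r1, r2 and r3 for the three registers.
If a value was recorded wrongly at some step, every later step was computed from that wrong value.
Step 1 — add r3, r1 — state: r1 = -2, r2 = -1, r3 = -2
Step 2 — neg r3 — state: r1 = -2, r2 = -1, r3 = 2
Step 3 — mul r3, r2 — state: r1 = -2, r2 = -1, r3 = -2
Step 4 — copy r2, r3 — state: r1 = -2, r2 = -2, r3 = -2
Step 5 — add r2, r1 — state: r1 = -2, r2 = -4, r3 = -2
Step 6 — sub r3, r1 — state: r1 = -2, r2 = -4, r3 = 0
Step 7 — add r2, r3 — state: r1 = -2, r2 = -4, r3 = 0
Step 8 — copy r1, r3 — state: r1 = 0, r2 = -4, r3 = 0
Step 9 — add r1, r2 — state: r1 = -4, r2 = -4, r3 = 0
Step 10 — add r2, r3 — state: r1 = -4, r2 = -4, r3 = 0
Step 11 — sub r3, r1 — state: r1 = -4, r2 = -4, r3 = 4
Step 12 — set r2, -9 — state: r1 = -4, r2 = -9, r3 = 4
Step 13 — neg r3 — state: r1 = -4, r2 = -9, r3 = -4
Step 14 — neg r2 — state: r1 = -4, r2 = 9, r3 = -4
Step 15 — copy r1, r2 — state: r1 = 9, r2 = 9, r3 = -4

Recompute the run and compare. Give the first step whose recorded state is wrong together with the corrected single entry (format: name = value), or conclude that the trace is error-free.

step 1: r3 = 0 + -2 = -2 -> agrees with the trace
step 2: r3 = -(-2) = 2 -> matches
step 3: r3 = 2 * -1 = -2 -> verified
step 4: r2 = -2 -> matches
step 5: r2 = -2 + -2 = -4 -> in agreement
step 6: r3 = -2 - -2 = 0 -> matches
step 7: r2 = -4 + 0 = -4 -> agrees with the trace
step 8: r1 = 0 -> matches
step 9: r1 = 0 + -4 = -4 -> consistent with the trace
step 10: r2 = -4 + 0 = -4 -> consistent with the trace
step 11: r3 = 0 - -4 = 4 -> same as recorded
step 12: r2 = -9 -> agrees with the trace
step 13: r3 = -(4) = -4 -> matches
step 14: r2 = -(-9) = 9 -> matches
step 15: r1 = 9 -> verified
All steps check out; nothing to correct.

no error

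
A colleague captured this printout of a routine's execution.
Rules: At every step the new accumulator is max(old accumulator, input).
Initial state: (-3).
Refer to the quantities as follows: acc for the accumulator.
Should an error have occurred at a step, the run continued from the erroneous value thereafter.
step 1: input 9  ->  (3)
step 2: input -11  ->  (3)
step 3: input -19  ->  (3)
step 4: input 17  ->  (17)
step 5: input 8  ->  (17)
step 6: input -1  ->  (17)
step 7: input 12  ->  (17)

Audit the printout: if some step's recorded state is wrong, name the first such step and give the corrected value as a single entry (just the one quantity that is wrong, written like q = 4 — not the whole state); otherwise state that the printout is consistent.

Recomputing the run from the initial state:
step 1: acc = 9
step 2: acc = 9
step 3: acc = 9
step 4: acc = 17
step 5: acc = 17
step 6: acc = 17
step 7: acc = 17
The first disagreement with the printout is at step 1, where the value should be acc = 9.

step 1, acc = 9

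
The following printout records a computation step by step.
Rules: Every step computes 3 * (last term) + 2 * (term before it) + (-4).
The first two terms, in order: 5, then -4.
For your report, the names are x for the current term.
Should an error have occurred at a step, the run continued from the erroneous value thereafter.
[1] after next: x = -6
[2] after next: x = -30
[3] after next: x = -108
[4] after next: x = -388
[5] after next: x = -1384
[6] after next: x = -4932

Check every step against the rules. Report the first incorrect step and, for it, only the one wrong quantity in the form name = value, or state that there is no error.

step 3, x = -106

step 1: x = 3*(-4) + (2)*(5) + (-4) = -6 -> same as recorded
step 2: x = 3*(-6) + (2)*(-4) + (-4) = -30 -> matches
step 3: x = 3*(-30) + (2)*(-6) + (-4) = -106 -> a discrepancy with the printout
First incorrect step: 3; the correct value is x = -106.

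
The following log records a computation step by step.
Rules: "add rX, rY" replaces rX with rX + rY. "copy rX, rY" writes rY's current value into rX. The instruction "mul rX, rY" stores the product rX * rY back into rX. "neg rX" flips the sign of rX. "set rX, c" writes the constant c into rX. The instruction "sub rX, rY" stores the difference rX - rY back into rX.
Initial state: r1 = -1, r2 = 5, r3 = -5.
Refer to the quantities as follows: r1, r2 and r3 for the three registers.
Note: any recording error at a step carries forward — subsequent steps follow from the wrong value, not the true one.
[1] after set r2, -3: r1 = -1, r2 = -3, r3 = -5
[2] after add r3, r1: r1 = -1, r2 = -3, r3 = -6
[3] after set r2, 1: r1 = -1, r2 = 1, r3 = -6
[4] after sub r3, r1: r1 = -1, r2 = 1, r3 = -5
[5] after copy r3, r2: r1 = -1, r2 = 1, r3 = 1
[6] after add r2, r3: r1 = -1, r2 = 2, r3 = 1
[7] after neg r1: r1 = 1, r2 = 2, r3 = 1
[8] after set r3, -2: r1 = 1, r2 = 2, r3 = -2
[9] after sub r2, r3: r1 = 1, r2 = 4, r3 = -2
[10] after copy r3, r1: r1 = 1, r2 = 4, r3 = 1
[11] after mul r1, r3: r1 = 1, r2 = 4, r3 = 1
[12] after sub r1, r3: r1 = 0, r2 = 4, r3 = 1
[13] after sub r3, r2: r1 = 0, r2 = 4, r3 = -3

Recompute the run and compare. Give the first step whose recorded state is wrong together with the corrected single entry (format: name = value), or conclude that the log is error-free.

Recomputing the run from the initial state:
step 1: r1 = -1, r2 = -3, r3 = -5
step 2: r1 = -1, r2 = -3, r3 = -6
step 3: r1 = -1, r2 = 1, r3 = -6
step 4: r1 = -1, r2 = 1, r3 = -5
step 5: r1 = -1, r2 = 1, r3 = 1
step 6: r1 = -1, r2 = 2, r3 = 1
step 7: r1 = 1, r2 = 2, r3 = 1
step 8: r1 = 1, r2 = 2, r3 = -2
step 9: r1 = 1, r2 = 4, r3 = -2
step 10: r1 = 1, r2 = 4, r3 = 1
step 11: r1 = 1, r2 = 4, r3 = 1
step 12: r1 = 0, r2 = 4, r3 = 1
step 13: r1 = 0, r2 = 4, r3 = -3
This matches the log at every step.

no error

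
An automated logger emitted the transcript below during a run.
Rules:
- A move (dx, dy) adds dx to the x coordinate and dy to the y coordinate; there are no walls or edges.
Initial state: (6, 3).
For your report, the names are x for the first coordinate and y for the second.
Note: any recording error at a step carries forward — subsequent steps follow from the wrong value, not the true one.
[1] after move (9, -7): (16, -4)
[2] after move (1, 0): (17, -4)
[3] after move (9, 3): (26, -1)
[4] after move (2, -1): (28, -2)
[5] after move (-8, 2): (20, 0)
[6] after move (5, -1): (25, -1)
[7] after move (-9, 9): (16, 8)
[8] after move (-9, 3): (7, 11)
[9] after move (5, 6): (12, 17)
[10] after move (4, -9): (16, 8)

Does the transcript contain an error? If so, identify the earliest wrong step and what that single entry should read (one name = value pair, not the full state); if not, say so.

step 1, x = 15

step 1: x = 6 + (9) = 15, y = 3 + (-7) = -4 -> the transcript has a different value
First deviation found at step 1; the corrected entry is x = 15.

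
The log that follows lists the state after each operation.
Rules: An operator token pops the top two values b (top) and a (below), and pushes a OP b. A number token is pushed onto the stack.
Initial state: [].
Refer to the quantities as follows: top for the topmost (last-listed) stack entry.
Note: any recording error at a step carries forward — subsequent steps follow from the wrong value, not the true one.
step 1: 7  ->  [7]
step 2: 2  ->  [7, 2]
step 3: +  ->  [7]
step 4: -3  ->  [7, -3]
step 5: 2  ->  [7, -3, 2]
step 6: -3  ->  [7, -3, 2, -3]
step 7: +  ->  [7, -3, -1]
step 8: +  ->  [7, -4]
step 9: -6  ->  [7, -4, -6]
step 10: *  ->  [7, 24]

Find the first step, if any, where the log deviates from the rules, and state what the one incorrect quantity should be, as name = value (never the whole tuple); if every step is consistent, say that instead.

step 3, top = 9

step 1: push 7: top = 7 -> checks out
step 2: push 2: top = 2 -> checks out
step 3: 7 + 2 = 9 -> a discrepancy with the log
The audit stops at step 3: the recorded entry is wrong and should be top = 9.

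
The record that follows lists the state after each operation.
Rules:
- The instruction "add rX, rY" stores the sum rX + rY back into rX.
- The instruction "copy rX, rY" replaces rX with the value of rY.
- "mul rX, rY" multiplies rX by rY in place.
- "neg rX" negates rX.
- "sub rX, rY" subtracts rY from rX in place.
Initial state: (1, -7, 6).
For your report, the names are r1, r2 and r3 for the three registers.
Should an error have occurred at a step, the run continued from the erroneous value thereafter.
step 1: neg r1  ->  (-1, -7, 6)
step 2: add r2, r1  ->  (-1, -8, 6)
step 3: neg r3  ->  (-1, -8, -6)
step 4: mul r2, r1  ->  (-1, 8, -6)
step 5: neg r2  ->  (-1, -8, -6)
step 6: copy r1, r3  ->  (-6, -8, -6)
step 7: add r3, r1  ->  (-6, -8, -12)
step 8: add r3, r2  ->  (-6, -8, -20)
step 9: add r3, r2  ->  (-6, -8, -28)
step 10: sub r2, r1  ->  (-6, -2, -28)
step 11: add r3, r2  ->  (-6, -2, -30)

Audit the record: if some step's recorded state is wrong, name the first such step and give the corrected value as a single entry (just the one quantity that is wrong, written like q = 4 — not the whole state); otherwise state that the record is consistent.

no error

step 1: r1 = -(1) = -1 -> verified
step 2: r2 = -7 + -1 = -8 -> checks out
step 3: r3 = -(6) = -6 -> exactly as logged
step 4: r2 = -8 * -1 = 8 -> confirmed correct
step 5: r2 = -(8) = -8 -> checks out
step 6: r1 = -6 -> same as recorded
step 7: r3 = -6 + -6 = -12 -> consistent with the record
step 8: r3 = -12 + -8 = -20 -> matches
step 9: r3 = -20 + -8 = -28 -> agrees with the record
step 10: r2 = -8 - -6 = -2 -> exactly as logged
step 11: r3 = -28 + -2 = -30 -> verified
The recomputation confirms every line.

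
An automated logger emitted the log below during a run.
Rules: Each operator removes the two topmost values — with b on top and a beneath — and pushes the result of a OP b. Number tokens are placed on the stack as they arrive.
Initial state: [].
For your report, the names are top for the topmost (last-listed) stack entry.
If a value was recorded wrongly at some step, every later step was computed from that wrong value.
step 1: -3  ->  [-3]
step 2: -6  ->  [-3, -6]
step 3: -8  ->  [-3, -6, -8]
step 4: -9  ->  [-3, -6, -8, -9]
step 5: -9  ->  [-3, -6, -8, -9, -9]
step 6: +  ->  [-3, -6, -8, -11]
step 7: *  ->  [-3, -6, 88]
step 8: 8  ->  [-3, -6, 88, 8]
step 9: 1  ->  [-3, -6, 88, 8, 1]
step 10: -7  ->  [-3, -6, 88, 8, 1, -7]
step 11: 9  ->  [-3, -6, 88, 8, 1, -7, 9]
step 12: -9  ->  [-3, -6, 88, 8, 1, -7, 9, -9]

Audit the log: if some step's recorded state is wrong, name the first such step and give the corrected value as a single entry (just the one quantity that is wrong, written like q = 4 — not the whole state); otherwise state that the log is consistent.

step 6, top = -18

Recomputing the run from the initial state:
step 1: [-3]
step 2: [-3, -6]
step 3: [-3, -6, -8]
step 4: [-3, -6, -8, -9]
step 5: [-3, -6, -8, -9, -9]
step 6: [-3, -6, -8, -18]
step 7: [-3, -6, 144]
step 8: [-3, -6, 144, 8]
step 9: [-3, -6, 144, 8, 1]
step 10: [-3, -6, 144, 8, 1, -7]
step 11: [-3, -6, 144, 8, 1, -7, 9]
step 12: [-3, -6, 144, 8, 1, -7, 9, -9]
The first disagreement with the log is at step 6, where the value should be top = -18.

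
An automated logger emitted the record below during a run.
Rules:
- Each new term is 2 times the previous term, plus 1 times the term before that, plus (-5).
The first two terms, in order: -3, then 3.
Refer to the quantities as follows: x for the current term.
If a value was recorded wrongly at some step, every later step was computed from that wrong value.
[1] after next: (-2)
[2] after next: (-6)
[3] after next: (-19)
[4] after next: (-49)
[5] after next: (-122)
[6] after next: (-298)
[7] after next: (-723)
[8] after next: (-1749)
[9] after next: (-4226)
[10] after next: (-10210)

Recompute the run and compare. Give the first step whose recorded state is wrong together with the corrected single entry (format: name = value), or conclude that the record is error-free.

Recomputing the run from the initial state:
step 1: x = -2
step 2: x = -6
step 3: x = -19
step 4: x = -49
step 5: x = -122
step 6: x = -298
step 7: x = -723
step 8: x = -1749
step 9: x = -4226
step 10: x = -10206
The first disagreement with the record is at step 10, where the value should be x = -10206.

step 10, x = -10206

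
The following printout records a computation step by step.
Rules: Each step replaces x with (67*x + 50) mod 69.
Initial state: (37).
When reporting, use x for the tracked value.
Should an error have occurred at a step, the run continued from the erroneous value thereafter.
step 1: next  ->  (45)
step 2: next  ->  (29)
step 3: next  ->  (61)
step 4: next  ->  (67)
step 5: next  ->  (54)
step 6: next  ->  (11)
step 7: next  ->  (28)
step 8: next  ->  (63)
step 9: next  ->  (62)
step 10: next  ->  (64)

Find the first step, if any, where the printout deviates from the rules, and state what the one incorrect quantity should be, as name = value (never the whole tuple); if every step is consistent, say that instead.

step 4, x = 66

step 1: x = (67*37 + 50) mod 69 = 45 -> matches
step 2: x = (67*45 + 50) mod 69 = 29 -> agrees with the printout
step 3: x = (67*29 + 50) mod 69 = 61 -> confirmed correct
step 4: x = (67*61 + 50) mod 69 = 66 -> the printout disagrees here
Conclusion: step 4 carries the first error; the entry should be x = 66.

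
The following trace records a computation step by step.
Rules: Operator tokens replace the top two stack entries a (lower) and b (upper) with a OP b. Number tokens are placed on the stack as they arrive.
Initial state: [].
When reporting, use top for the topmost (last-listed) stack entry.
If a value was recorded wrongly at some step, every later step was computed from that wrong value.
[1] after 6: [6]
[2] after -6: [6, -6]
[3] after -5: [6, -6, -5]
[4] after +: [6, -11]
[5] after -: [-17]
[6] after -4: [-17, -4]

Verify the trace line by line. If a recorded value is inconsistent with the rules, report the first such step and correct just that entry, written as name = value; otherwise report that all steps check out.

Step 1: push 6: top = 6 — agrees with the trace.
Step 2: push -6: top = -6 — checks out.
Step 3: push -5: top = -5 — in agreement.
Step 4: -6 + -5 = -11 — exactly as logged.
Step 5: 6 - -11 = 17 — the recorded entry deviates here.
The earliest wrong entry is at step 5: it should read top = 17.

step 5, top = 17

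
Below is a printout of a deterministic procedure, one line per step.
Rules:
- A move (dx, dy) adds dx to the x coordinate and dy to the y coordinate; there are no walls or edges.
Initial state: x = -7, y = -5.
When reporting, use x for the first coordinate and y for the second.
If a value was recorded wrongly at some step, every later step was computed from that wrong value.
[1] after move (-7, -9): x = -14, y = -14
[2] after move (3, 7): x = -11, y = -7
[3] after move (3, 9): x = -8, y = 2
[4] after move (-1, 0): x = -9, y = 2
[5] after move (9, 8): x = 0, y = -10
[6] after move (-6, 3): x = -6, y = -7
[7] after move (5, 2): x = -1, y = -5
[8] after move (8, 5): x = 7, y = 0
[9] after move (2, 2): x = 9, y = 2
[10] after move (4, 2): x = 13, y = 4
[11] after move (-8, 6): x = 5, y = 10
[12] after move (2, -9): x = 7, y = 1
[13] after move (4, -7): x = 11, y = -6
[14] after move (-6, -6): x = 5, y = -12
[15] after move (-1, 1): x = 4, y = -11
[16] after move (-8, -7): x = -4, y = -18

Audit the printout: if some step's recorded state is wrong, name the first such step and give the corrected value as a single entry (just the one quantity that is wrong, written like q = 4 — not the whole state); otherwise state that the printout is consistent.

step 5, y = 10

Recomputing the run from the initial state:
step 1: x = -14, y = -14
step 2: x = -11, y = -7
step 3: x = -8, y = 2
step 4: x = -9, y = 2
step 5: x = 0, y = 10
step 6: x = -6, y = 13
step 7: x = -1, y = 15
step 8: x = 7, y = 20
step 9: x = 9, y = 22
step 10: x = 13, y = 24
step 11: x = 5, y = 30
step 12: x = 7, y = 21
step 13: x = 11, y = 14
step 14: x = 5, y = 8
step 15: x = 4, y = 9
step 16: x = -4, y = 2
The first disagreement with the printout is at step 5, where the value should be y = 10.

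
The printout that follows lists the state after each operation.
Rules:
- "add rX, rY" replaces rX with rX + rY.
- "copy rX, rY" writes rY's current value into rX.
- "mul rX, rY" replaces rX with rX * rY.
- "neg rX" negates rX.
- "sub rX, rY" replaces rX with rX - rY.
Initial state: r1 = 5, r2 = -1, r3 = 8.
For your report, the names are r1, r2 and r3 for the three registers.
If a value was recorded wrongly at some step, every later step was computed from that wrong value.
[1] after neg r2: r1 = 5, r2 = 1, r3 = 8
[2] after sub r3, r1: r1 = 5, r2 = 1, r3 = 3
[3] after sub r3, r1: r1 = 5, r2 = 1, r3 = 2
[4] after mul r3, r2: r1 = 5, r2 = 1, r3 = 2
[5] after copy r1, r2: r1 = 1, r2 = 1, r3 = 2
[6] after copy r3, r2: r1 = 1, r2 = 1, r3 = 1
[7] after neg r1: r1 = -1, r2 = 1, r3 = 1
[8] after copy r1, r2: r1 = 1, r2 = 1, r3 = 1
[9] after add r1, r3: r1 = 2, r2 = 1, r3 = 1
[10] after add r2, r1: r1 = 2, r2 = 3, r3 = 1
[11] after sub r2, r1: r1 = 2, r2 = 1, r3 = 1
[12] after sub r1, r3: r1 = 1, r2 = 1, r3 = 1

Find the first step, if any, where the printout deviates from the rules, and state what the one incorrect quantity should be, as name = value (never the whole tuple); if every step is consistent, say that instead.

step 3, r3 = -2

step 1: r2 = -(-1) = 1 -> exactly as logged
step 2: r3 = 8 - 5 = 3 -> agrees with the printout
step 3: r3 = 3 - 5 = -2 -> the recorded entry deviates here
Conclusion: step 3 carries the first error; the entry should be r3 = -2.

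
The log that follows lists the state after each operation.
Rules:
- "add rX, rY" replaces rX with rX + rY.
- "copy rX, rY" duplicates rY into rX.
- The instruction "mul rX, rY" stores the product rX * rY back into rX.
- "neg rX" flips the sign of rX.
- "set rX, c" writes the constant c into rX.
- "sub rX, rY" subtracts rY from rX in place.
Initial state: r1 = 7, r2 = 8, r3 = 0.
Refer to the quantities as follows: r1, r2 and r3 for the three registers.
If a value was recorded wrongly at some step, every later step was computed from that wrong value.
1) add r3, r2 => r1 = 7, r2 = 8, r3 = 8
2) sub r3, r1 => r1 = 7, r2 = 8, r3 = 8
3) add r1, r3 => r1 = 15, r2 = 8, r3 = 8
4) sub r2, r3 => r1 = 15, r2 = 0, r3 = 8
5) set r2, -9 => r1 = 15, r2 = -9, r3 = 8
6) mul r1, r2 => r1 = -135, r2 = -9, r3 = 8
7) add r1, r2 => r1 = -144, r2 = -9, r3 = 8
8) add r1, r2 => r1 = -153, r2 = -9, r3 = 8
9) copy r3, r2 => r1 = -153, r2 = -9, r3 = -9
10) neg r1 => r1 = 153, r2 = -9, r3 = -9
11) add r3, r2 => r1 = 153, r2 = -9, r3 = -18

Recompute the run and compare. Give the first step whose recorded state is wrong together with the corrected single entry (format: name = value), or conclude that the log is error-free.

step 1: r3 = 0 + 8 = 8 -> confirmed correct
step 2: r3 = 8 - 7 = 1 -> the log has a different value
First incorrect step: 2; the correct value is r3 = 1.

step 2, r3 = 1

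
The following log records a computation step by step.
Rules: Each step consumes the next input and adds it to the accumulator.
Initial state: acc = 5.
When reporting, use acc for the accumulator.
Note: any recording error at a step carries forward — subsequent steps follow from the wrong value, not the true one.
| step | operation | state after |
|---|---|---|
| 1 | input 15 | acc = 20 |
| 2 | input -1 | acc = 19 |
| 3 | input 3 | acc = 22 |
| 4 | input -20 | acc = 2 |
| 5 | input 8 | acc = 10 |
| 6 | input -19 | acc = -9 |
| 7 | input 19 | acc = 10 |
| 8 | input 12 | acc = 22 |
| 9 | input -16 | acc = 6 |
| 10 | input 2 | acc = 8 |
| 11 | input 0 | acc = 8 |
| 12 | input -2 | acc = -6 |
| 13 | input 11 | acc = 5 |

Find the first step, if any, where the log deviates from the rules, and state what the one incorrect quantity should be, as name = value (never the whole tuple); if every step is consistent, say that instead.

step 12, acc = 6

Recomputing the run from the initial state:
step 1: acc = 20
step 2: acc = 19
step 3: acc = 22
step 4: acc = 2
step 5: acc = 10
step 6: acc = -9
step 7: acc = 10
step 8: acc = 22
step 9: acc = 6
step 10: acc = 8
step 11: acc = 8
step 12: acc = 6
step 13: acc = 17
The first disagreement with the log is at step 12, where the value should be acc = 6.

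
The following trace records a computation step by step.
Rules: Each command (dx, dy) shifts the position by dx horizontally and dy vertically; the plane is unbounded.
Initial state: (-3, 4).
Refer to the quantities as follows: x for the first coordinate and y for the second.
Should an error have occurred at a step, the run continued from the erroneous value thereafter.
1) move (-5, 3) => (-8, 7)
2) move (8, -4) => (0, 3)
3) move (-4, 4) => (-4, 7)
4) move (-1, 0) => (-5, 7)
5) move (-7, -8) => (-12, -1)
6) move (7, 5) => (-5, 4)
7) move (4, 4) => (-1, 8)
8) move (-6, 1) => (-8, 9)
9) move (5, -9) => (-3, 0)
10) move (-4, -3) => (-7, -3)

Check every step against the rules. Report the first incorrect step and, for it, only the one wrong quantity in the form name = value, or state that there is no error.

Recomputing the run from the initial state:
step 1: x = -8, y = 7
step 2: x = 0, y = 3
step 3: x = -4, y = 7
step 4: x = -5, y = 7
step 5: x = -12, y = -1
step 6: x = -5, y = 4
step 7: x = -1, y = 8
step 8: x = -7, y = 9
step 9: x = -2, y = 0
step 10: x = -6, y = -3
The first disagreement with the trace is at step 8, where the value should be x = -7.

step 8, x = -7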